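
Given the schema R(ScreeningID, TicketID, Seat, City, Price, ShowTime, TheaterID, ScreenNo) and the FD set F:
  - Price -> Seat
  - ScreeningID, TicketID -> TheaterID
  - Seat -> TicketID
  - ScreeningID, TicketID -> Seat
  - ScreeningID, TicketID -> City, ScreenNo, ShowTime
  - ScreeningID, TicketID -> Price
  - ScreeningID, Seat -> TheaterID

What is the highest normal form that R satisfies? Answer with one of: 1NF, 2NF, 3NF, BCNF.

3NF

Candidate keys: {Price, ScreeningID}, {ScreeningID, Seat}, {ScreeningID, TicketID}. Prime attributes: {Price, ScreeningID, Seat, TicketID}.
Price -> Seat: {Price}⁺ = {Price, Seat, TicketID}, which is not all of the attributes, so the left side is not a superkey — BCNF is violated.
Since {Seat} ⊆ prime attributes and every other non-superkey FD also has a prime right side, the schema is in 3NF.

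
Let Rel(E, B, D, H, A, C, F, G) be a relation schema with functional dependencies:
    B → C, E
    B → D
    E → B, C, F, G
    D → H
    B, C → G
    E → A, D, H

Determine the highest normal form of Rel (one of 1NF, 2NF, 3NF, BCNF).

2NF

Candidate keys: {B}, {E}. Prime attributes: {B, E}.
D → H breaks BCNF: {D}⁺ = {D, H}, so {D} is not a superkey.
D → H determines the non-prime attribute {H} from a non-superkey — 3NF is violated.
All keys have size 1, which rules out partial dependencies — 2NF is satisfied.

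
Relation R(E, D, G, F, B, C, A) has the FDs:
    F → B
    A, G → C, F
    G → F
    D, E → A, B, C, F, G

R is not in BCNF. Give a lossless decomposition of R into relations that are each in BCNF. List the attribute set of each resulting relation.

{A, C, G}; {A, D, E, G}; {B, F}; {F, G}

Candidate key of the original relation: {D, E}.
In {A, B, C, D, E, F, G}, {F} is not a superkey ({F}⁺ restricted to this set is {B, F}), so split on F → B into {B, F} and {A, C, D, E, F, G}.
{B, F} is in BCNF.
In {A, C, D, E, F, G}, {A, G} is not a superkey ({A, G}⁺ restricted to this set is {A, C, F, G}), so split on A, G → C, F into {A, C, F, G} and {A, D, E, G}.
In {A, C, F, G}, {G} is not a superkey ({G}⁺ restricted to this set is {F, G}), so split on G → F into {F, G} and {A, C, G}.
{F, G} is in BCNF.
{A, C, G} is in BCNF.
{A, D, E, G} is in BCNF.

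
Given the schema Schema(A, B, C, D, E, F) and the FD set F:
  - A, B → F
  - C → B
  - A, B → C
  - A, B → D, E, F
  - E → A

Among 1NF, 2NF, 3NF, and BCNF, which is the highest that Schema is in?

3NF

Candidate keys: {A, B}, {A, C}, {B, E}, {C, E}. Prime attributes: {A, B, C, E}.
For C → B we have {C}⁺ = {B, C}; {C} is not a superkey, so BCNF fails.
But every attribute on its right side ({B}) is prime, and the same holds for every other non-superkey FD, so 3NF still holds.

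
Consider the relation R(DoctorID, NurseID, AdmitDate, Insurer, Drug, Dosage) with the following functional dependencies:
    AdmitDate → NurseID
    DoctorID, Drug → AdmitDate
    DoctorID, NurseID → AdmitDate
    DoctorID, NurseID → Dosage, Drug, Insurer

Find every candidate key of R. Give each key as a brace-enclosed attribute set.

No FD produces {DoctorID}, so it must be in every candidate key.
Closure of {AdmitDate, DoctorID} is {AdmitDate, DoctorID, Dosage, Drug, Insurer, NurseID}, the whole schema; {AdmitDate, DoctorID} is a candidate key.
Closure of {DoctorID, Drug} is {AdmitDate, DoctorID, Dosage, Drug, Insurer, NurseID}, the whole schema; {DoctorID, Drug} is a candidate key.
Closure of {DoctorID, NurseID} is {AdmitDate, DoctorID, Dosage, Drug, Insurer, NurseID}, the whole schema; {DoctorID, NurseID} is a candidate key.
Any other superkey properly contains one of these, so there are no further candidate keys.

{AdmitDate, DoctorID}, {DoctorID, Drug}, {DoctorID, NurseID}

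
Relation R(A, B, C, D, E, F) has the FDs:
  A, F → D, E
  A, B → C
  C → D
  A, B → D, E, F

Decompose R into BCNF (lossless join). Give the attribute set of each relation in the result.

Candidate key of the original relation: {A, B}.
In {A, B, C, D, E, F}, {A, F} is not a superkey ({A, F}⁺ restricted to this set is {A, D, E, F}), so split on A, F → D, E into {A, D, E, F} and {A, B, C, F}.
{A, D, E, F}: every determinant is a superkey — BCNF.
{A, B, C, F}: every determinant is a superkey — BCNF.

{A, B, C, F}; {A, D, E, F}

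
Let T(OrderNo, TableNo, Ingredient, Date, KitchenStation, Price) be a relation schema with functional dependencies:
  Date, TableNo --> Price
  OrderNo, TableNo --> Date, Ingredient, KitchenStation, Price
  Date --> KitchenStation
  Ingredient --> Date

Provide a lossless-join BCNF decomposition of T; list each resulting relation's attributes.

Candidate key of the original relation: {OrderNo, TableNo}.
In {Date, Ingredient, KitchenStation, OrderNo, Price, TableNo}, {Date, TableNo} is not a superkey ({Date, TableNo}⁺ restricted to this set is {Date, KitchenStation, Price, TableNo}), so split on Date, TableNo --> KitchenStation, Price into {Date, KitchenStation, Price, TableNo} and {Date, Ingredient, OrderNo, TableNo}.
In {Date, KitchenStation, Price, TableNo}, {Date} is not a superkey ({Date}⁺ restricted to this set is {Date, KitchenStation}), so split on Date --> KitchenStation into {Date, KitchenStation} and {Date, Price, TableNo}.
{Date, KitchenStation}: every determinant is a superkey — BCNF.
{Date, Price, TableNo}: every determinant is a superkey — BCNF.
In {Date, Ingredient, OrderNo, TableNo}, {Ingredient} is not a superkey ({Ingredient}⁺ restricted to this set is {Date, Ingredient}), so split on Ingredient --> Date into {Date, Ingredient} and {Ingredient, OrderNo, TableNo}.
{Date, Ingredient}: every determinant is a superkey — BCNF.
{Ingredient, OrderNo, TableNo}: every determinant is a superkey — BCNF.

{Date, Ingredient}; {Date, KitchenStation}; {Date, Price, TableNo}; {Ingredient, OrderNo, TableNo}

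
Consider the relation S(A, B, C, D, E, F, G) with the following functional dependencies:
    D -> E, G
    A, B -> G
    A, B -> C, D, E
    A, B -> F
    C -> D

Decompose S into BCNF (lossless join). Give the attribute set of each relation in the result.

Candidate key of the original relation: {A, B}.
{A, B, C, D, E, F, G}: {D} determines {D, E, G} here but is not a superkey — split on D -> E, G, giving {D, E, G} and {A, B, C, D, F}.
{D, E, G} is in BCNF.
{A, B, C, D, F}: {C} determines {C, D} here but is not a superkey — split on C -> D, giving {C, D} and {A, B, C, F}.
{C, D} is in BCNF.
{A, B, C, F} is in BCNF.

{A, B, C, F}; {C, D}; {D, E, G}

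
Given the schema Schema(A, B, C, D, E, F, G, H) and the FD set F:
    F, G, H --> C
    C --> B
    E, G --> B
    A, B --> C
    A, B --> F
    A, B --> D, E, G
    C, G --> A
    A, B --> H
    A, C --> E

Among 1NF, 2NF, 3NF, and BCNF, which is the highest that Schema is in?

Candidate keys: {A, B}, {A, C}, {A, E, G}, {C, G}, {F, G, H}. Prime attributes: {A, B, C, E, F, G, H}.
C --> B breaks BCNF: {C}⁺ = {B, C}, so {C} is not a superkey.
But every attribute on its right side ({B}) is prime, and the same holds for every other non-superkey FD, so 3NF still holds.

3NF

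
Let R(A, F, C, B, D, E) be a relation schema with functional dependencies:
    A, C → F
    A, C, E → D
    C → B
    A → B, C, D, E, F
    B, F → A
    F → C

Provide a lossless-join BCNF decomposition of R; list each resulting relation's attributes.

Candidate keys of the original relation: {A}, {F}.
In {A, B, C, D, E, F}, {C} is not a superkey ({C}⁺ restricted to this set is {B, C}), so split on C → B into {B, C} and {A, C, D, E, F}.
{B, C}: every determinant is a superkey — BCNF.
{A, C, D, E, F}: every determinant is a superkey — BCNF.

{A, C, D, E, F}; {B, C}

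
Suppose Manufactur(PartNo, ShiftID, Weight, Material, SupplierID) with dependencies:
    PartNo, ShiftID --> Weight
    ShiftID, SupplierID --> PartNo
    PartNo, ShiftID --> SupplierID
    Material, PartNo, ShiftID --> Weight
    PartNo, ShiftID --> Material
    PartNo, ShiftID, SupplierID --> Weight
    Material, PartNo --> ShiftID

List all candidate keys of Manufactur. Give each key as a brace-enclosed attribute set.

{Material, PartNo}, {PartNo, ShiftID}, {ShiftID, SupplierID}

Closure of {Material, PartNo} is {Material, PartNo, ShiftID, SupplierID, Weight}, the whole schema; {Material, PartNo} is a candidate key.
Closure of {PartNo, ShiftID} is {Material, PartNo, ShiftID, SupplierID, Weight}, the whole schema; {PartNo, ShiftID} is a candidate key.
Closure of {ShiftID, SupplierID} is {Material, PartNo, ShiftID, SupplierID, Weight}, the whole schema; {ShiftID, SupplierID} is a candidate key.
These are minimal and exhaustive — every other superkey contains one of them.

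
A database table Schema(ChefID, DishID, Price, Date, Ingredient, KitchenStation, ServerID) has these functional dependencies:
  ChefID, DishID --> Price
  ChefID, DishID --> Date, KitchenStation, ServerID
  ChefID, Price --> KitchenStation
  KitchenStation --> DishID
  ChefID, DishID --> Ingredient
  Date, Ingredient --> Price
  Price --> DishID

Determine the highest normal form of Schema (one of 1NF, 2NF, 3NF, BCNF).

3NF

Candidate keys: {ChefID, Date, Ingredient}, {ChefID, DishID}, {ChefID, KitchenStation}, {ChefID, Price}. Prime attributes: {ChefID, Date, DishID, Ingredient, KitchenStation, Price}.
KitchenStation --> DishID: {KitchenStation}⁺ = {DishID, KitchenStation}, which is not all of the attributes, so the left side is not a superkey — BCNF is violated.
Since {DishID} ⊆ prime attributes and every other non-superkey FD also has a prime right side, the schema is in 3NF.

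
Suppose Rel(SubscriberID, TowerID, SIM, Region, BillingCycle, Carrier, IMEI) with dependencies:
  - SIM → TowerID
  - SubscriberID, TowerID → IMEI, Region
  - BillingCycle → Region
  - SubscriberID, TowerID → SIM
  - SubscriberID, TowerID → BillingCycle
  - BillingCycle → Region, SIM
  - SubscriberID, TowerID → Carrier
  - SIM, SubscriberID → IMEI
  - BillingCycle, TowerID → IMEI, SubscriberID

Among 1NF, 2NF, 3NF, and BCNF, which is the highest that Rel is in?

3NF

Candidate keys: {BillingCycle}, {SIM, SubscriberID}, {SubscriberID, TowerID}. Prime attributes: {BillingCycle, SIM, SubscriberID, TowerID}.
SIM → TowerID breaks BCNF: {SIM}⁺ = {SIM, TowerID}, so {SIM} is not a superkey.
Its right-hand attributes {TowerID} are all prime, as are those of every other non-superkey FD — the relation is in 3NF.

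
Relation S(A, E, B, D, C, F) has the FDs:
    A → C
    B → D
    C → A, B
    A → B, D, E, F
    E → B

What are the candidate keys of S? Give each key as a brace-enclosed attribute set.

{A}, {C}

{A} is a candidate key since {A}⁺ = {A, B, C, D, E, F} covers every attribute.
{C} is a candidate key since {C}⁺ = {A, B, C, D, E, F} covers every attribute.
No proper subset of any of these is a key, and no other minimal superkey exists.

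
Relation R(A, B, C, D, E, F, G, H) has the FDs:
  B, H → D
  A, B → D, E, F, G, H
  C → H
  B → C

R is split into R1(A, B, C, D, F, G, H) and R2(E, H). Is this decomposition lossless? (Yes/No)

The shared attributes are {H} and {H}⁺ = {H}.
The closure covers neither R1 nor R2 entirely; the join is not lossless.

No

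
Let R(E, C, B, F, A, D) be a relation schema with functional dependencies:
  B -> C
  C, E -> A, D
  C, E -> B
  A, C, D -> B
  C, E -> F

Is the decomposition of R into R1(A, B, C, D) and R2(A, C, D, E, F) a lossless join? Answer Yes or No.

Yes

Common attributes: {A, C, D}; their closure is {A, B, C, D}.
R1 is contained in that closure, so R1 ∩ R2 -> R1 holds and the join is lossless.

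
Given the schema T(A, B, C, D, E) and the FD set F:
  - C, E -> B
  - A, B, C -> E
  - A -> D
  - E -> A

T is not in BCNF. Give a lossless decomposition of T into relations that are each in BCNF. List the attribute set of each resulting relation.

{A, D}; {A, E}; {B, C, E}

Candidate keys of the original relation: {A, B, C}, {C, E}.
Within {A, B, C, D, E}: {A}⁺ ∩ {A, B, C, D, E} = {A, D}, not the whole set, so A -> D violates BCNF; decompose into {A, D} and {A, B, C, E}.
{A, D} is in BCNF.
Within {A, B, C, E}: {E}⁺ ∩ {A, B, C, E} = {A, E}, not the whole set, so E -> A violates BCNF; decompose into {A, E} and {B, C, E}.
{A, E} is in BCNF.
{B, C, E} is in BCNF.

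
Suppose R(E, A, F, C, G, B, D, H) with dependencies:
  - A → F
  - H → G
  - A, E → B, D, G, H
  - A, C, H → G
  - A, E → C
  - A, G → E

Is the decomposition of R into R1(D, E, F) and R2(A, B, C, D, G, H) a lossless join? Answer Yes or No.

No

Common attributes: {D}; their closure is {D}.
Neither R1 nor R2 is contained in that closure, so the decomposition is lossy.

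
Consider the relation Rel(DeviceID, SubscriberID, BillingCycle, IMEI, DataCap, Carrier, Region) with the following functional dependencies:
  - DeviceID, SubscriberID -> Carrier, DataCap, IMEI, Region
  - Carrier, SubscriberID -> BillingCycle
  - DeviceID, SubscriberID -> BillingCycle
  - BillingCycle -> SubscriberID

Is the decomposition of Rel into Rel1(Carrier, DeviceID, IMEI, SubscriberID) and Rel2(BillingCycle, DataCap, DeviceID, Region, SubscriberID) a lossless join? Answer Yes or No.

Yes

Rel1 ∩ Rel2 = {DeviceID, SubscriberID}; its closure under F is {BillingCycle, Carrier, DataCap, DeviceID, IMEI, Region, SubscriberID}.
Rel1 is contained in that closure, so Rel1 ∩ Rel2 -> Rel1 holds and the join is lossless.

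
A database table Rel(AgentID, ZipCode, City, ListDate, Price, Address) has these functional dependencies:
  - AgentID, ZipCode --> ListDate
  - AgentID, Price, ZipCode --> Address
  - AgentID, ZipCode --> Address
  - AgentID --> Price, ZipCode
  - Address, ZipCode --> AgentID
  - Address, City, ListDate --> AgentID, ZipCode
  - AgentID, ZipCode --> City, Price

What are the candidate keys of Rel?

{Address, City, ListDate}, {Address, ZipCode}, {AgentID}

{AgentID}⁺ = {Address, AgentID, City, ListDate, Price, ZipCode}, which is every attribute, so {AgentID} is a candidate key.
{Address, ZipCode}⁺ = {Address, AgentID, City, ListDate, Price, ZipCode}, which is every attribute, so {Address, ZipCode} is a candidate key.
{Address, City, ListDate}⁺ = {Address, AgentID, City, ListDate, Price, ZipCode}, which is every attribute, so {Address, City, ListDate} is a candidate key.
Any other superkey properly contains one of these, so there are no further candidate keys.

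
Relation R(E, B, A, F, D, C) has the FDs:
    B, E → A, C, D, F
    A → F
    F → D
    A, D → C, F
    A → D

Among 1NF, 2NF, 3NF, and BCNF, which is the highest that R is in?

Candidate key: {B, E}. Prime attributes: {B, E}.
A → F breaks BCNF: {A}⁺ = {A, C, D, F}, so {A} is not a superkey.
A → F has non-prime {F} on the right and a non-superkey on the left, so 3NF fails.
No non-prime attribute depends on a proper subset of any candidate key, so 2NF holds.

2NF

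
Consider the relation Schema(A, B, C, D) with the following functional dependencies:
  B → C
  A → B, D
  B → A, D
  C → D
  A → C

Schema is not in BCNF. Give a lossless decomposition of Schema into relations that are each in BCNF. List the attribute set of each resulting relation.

{A, B, C}; {C, D}

Candidate keys of the original relation: {A}, {B}.
In {A, B, C, D}, {C} is not a superkey ({C}⁺ restricted to this set is {C, D}), so split on C → D into {C, D} and {A, B, C}.
{C, D} is in BCNF.
{A, B, C} is in BCNF.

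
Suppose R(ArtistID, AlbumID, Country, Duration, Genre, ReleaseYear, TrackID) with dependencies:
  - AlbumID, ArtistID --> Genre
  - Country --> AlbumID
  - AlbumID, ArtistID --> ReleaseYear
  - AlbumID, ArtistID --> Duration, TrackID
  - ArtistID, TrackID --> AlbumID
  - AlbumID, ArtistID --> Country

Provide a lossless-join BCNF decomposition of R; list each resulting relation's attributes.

Candidate keys of the original relation: {AlbumID, ArtistID}, {ArtistID, Country}, {ArtistID, TrackID}.
Within {AlbumID, ArtistID, Country, Duration, Genre, ReleaseYear, TrackID}: {Country}⁺ ∩ {AlbumID, ArtistID, Country, Duration, Genre, ReleaseYear, TrackID} = {AlbumID, Country}, not the whole set, so Country --> AlbumID violates BCNF; decompose into {AlbumID, Country} and {ArtistID, Country, Duration, Genre, ReleaseYear, TrackID}.
{AlbumID, Country}: every determinant is a superkey — BCNF.
{ArtistID, Country, Duration, Genre, ReleaseYear, TrackID}: every determinant is a superkey — BCNF.

{AlbumID, Country}; {ArtistID, Country, Duration, Genre, ReleaseYear, TrackID}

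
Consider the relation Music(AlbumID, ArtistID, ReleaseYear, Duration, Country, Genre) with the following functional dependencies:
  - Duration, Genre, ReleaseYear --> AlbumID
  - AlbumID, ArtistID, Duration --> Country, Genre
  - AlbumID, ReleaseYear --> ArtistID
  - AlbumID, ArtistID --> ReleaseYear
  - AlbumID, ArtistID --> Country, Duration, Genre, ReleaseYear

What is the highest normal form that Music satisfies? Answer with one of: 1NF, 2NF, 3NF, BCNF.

Candidate keys: {AlbumID, ArtistID}, {AlbumID, ReleaseYear}, {Duration, Genre, ReleaseYear}. Prime attributes: {AlbumID, ArtistID, Duration, Genre, ReleaseYear}.
Every FD has a superkey on the left, so the relation is in BCNF.

BCNF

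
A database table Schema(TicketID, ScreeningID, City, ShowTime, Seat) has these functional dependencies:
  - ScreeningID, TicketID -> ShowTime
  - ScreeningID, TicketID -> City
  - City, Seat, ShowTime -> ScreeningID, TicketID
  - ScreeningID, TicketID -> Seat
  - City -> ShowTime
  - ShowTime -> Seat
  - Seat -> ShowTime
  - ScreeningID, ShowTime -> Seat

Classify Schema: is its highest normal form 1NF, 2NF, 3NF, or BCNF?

Candidate keys: {City}, {ScreeningID, TicketID}. Prime attributes: {City, ScreeningID, TicketID}.
ShowTime -> Seat: {ShowTime}⁺ = {Seat, ShowTime}, which is not all of the attributes, so the left side is not a superkey — BCNF is violated.
ShowTime -> Seat has non-prime {Seat} on the right and a non-superkey on the left, so 3NF fails.
No proper subset of a key has a non-prime attribute in its closure, so there is no partial dependency; 2NF holds.

2NF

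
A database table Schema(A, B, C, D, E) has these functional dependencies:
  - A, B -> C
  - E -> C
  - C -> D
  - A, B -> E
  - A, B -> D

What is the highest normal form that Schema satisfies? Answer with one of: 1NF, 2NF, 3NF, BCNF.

2NF

Candidate key: {A, B}. Prime attributes: {A, B}.
E -> C: {E}⁺ = {C, D, E}, which is not all of the attributes, so the left side is not a superkey — BCNF is violated.
E -> C has non-prime {C} on the right and a non-superkey on the left, so 3NF fails.
No proper subset of a key has a non-prime attribute in its closure, so there is no partial dependency; 2NF holds.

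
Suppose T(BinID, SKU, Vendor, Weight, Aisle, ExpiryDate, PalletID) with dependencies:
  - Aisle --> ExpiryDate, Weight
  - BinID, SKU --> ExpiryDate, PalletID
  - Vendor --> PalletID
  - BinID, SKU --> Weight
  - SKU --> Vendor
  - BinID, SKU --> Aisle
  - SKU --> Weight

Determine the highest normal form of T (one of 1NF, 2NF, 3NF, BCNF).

1NF

Candidate key: {BinID, SKU}. Prime attributes: {BinID, SKU}.
Aisle --> ExpiryDate, Weight breaks BCNF: {Aisle}⁺ = {Aisle, ExpiryDate, Weight}, so {Aisle} is not a superkey.
Aisle --> ExpiryDate, Weight has non-prime {ExpiryDate, Weight} on the right and a non-superkey on the left, so 3NF fails.
The proper key subset {SKU} of {BinID, SKU} determines non-prime {PalletID, Vendor, Weight}, so the relation is not even in 2NF.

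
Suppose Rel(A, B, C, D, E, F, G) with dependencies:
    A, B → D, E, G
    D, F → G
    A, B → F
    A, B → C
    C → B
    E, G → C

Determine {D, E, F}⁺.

{B, C, D, E, F, G}

Start with {D, E, F}.
D, F → G applies; add {G} → now {D, E, F, G}.
E, G → C applies; add {C} → now {C, D, E, F, G}.
C → B applies; add {B} → now {B, C, D, E, F, G}.
No further FD applies.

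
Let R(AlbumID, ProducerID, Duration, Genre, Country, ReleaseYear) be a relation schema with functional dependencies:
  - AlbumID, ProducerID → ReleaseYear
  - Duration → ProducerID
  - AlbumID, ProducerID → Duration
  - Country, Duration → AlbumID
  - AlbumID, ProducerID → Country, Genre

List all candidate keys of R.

{AlbumID, Duration}, {AlbumID, ProducerID}, {Country, Duration}

Closure of {AlbumID, Duration} is {AlbumID, Country, Duration, Genre, ProducerID, ReleaseYear}, the whole schema; {AlbumID, Duration} is a candidate key.
Closure of {AlbumID, ProducerID} is {AlbumID, Country, Duration, Genre, ProducerID, ReleaseYear}, the whole schema; {AlbumID, ProducerID} is a candidate key.
Closure of {Country, Duration} is {AlbumID, Country, Duration, Genre, ProducerID, ReleaseYear}, the whole schema; {Country, Duration} is a candidate key.
No proper subset of any of these is a key, and no other minimal superkey exists.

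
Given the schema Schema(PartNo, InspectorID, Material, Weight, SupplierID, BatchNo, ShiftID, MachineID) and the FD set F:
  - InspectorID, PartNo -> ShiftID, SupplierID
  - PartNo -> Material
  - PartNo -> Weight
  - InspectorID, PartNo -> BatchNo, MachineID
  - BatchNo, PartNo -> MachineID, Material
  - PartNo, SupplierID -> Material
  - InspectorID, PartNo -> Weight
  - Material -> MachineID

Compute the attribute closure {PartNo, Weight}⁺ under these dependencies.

{MachineID, Material, PartNo, Weight}

Start with {PartNo, Weight}.
PartNo -> Material applies; add {Material} → now {Material, PartNo, Weight}.
Material -> MachineID applies; add {MachineID} → now {MachineID, Material, PartNo, Weight}.
No further FD applies.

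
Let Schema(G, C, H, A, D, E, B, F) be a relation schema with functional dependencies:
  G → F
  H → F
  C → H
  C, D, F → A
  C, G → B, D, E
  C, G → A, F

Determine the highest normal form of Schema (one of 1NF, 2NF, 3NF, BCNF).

Candidate key: {C, G}. Prime attributes: {C, G}.
G → F: {G}⁺ = {F, G}, which is not all of the attributes, so the left side is not a superkey — BCNF is violated.
Because {F} is non-prime and the left side of G → F is not a superkey, the relation is not in 3NF.
{C} is a proper subset of the key {C, G}, and {C}⁺ contains the non-prime attributes {F, H} — a partial dependency, so 2NF is violated.

1NF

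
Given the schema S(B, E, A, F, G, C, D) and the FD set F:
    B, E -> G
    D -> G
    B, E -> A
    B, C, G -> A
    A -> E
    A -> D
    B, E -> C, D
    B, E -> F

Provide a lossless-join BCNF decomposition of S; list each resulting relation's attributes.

{A, B, C, F}; {A, D, E}; {D, G}

Candidate keys of the original relation: {A, B}, {B, C, D}, {B, C, G}, {B, E}.
In {A, B, C, D, E, F, G}, {D} is not a superkey ({D}⁺ restricted to this set is {D, G}), so split on D -> G into {D, G} and {A, B, C, D, E, F}.
{D, G} is in BCNF.
In {A, B, C, D, E, F}, {A} is not a superkey ({A}⁺ restricted to this set is {A, D, E}), so split on A -> D, E into {A, D, E} and {A, B, C, F}.
{A, D, E} is in BCNF.
{A, B, C, F} is in BCNF.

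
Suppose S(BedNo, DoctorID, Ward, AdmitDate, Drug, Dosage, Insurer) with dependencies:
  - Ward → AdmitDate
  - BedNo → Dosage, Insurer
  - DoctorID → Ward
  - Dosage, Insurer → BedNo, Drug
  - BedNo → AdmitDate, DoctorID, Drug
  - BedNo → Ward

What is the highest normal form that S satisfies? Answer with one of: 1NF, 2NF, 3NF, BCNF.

2NF

Candidate keys: {BedNo}, {Dosage, Insurer}. Prime attributes: {BedNo, Dosage, Insurer}.
Ward → AdmitDate breaks BCNF: {Ward}⁺ = {AdmitDate, Ward}, so {Ward} is not a superkey.
Ward → AdmitDate determines the non-prime attribute {AdmitDate} from a non-superkey — 3NF is violated.
No proper subset of a key has a non-prime attribute in its closure, so there is no partial dependency; 2NF holds.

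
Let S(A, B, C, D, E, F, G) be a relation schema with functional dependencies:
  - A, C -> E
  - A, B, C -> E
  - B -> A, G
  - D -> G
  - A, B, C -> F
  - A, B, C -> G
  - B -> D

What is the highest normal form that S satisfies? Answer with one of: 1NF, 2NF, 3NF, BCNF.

1NF

Candidate key: {B, C}. Prime attributes: {B, C}.
For A, C -> E we have {A, C}⁺ = {A, C, E}; {A, C} is not a superkey, so BCNF fails.
A, C -> E has non-prime {E} on the right and a non-superkey on the left, so 3NF fails.
The proper key subset {B} of {B, C} determines non-prime {A, D, G}, so the relation is not even in 2NF.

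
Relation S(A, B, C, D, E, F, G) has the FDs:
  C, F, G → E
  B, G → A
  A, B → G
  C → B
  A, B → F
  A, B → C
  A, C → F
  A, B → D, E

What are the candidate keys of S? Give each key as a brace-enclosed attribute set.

{A, B}⁺ = {A, B, C, D, E, F, G}, which is every attribute, so {A, B} is a candidate key.
{A, C}⁺ = {A, B, C, D, E, F, G}, which is every attribute, so {A, C} is a candidate key.
{B, G}⁺ = {A, B, C, D, E, F, G}, which is every attribute, so {B, G} is a candidate key.
{C, G}⁺ = {A, B, C, D, E, F, G}, which is every attribute, so {C, G} is a candidate key.
These are minimal and exhaustive — every other superkey contains one of them.

{A, B}, {A, C}, {B, G}, {C, G}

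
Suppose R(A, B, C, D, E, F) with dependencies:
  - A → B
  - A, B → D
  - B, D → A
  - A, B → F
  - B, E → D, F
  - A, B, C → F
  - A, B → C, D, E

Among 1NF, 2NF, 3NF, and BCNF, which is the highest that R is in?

Candidate keys: {A}, {B, D}, {B, E}. Prime attributes: {A, B, D, E}.
Every FD has a superkey on the left, so the relation is in BCNF.

BCNF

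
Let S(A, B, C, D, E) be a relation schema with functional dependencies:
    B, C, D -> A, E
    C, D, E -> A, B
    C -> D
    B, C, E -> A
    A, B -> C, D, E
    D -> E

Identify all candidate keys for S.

{C}⁺ = {A, B, C, D, E}, which is every attribute, so {C} is a candidate key.
{A, B}⁺ = {A, B, C, D, E}, which is every attribute, so {A, B} is a candidate key.
These are minimal and exhaustive — every other superkey contains one of them.

{A, B}, {C}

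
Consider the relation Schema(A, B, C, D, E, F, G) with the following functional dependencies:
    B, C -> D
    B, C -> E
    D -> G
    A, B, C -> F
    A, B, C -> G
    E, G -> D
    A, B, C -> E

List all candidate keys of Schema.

{A, B, C}

No FD produces {A, B, C}, so they must be in every candidate key.
{A, B, C} is a candidate key since {A, B, C}⁺ = {A, B, C, D, E, F, G} covers every attribute.
No other minimal set has full closure, so this is the only candidate key.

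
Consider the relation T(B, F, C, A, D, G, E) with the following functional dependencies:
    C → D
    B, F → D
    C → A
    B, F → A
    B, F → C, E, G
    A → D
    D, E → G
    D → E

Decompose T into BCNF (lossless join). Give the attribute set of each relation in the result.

{A, C}; {A, D}; {B, C, F}; {D, E, G}

Candidate key of the original relation: {B, F}.
Within {A, B, C, D, E, F, G}: {C}⁺ ∩ {A, B, C, D, E, F, G} = {A, C, D, E, G}, not the whole set, so C → A, D, E, G violates BCNF; decompose into {A, C, D, E, G} and {B, C, F}.
Within {A, C, D, E, G}: {A}⁺ ∩ {A, C, D, E, G} = {A, D, E, G}, not the whole set, so A → D, E, G violates BCNF; decompose into {A, D, E, G} and {A, C}.
Within {A, D, E, G}: {D, E}⁺ ∩ {A, D, E, G} = {D, E, G}, not the whole set, so D, E → G violates BCNF; decompose into {D, E, G} and {A, D, E}.
{D, E, G} is in BCNF.
Within {A, D, E}: {D}⁺ ∩ {A, D, E} = {D, E}, not the whole set, so D → E violates BCNF; decompose into {D, E} and {A, D}.
{D, E} is in BCNF.
{A, D} is in BCNF.
{A, C} is in BCNF.
{B, C, F} is in BCNF.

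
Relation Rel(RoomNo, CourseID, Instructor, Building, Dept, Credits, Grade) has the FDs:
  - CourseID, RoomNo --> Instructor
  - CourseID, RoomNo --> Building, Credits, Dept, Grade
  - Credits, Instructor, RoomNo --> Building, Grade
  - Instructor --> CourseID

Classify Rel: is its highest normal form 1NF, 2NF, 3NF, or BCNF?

Candidate keys: {CourseID, RoomNo}, {Instructor, RoomNo}. Prime attributes: {CourseID, Instructor, RoomNo}.
Instructor --> CourseID: {Instructor}⁺ = {CourseID, Instructor}, which is not all of the attributes, so the left side is not a superkey — BCNF is violated.
Since {CourseID} ⊆ prime attributes and every other non-superkey FD also has a prime right side, the schema is in 3NF.

3NF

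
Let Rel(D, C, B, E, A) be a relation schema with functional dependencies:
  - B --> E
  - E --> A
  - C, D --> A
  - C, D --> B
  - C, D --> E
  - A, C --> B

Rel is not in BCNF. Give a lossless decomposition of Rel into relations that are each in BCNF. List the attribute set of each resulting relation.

{A, E}; {B, C, D}; {B, E}

Candidate key of the original relation: {C, D}.
{A, B, C, D, E}: {B} determines {A, B, E} here but is not a superkey — split on B --> A, E, giving {A, B, E} and {B, C, D}.
{A, B, E}: {E} determines {A, E} here but is not a superkey — split on E --> A, giving {A, E} and {B, E}.
{A, E}: every determinant is a superkey — BCNF.
{B, E}: every determinant is a superkey — BCNF.
{B, C, D}: every determinant is a superkey — BCNF.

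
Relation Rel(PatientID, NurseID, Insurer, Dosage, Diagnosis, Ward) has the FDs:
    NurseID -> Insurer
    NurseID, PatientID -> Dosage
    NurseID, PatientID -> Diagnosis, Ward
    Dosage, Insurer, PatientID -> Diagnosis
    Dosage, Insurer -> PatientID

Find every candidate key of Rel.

{Dosage, NurseID}, {NurseID, PatientID}

No FD produces {NurseID}, so it must be in every candidate key.
{Dosage, NurseID}⁺ = {Diagnosis, Dosage, Insurer, NurseID, PatientID, Ward} — all of the relation — so {Dosage, NurseID} is a candidate key.
{NurseID, PatientID}⁺ = {Diagnosis, Dosage, Insurer, NurseID, PatientID, Ward} — all of the relation — so {NurseID, PatientID} is a candidate key.
No proper subset of any of these is a key, and no other minimal superkey exists.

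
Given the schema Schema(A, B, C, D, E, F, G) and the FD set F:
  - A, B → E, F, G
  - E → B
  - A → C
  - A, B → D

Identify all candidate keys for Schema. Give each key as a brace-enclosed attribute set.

{A, B}, {A, E}

{A} never appears on the right of any FD, so every key must include it.
{A, B}⁺ = {A, B, C, D, E, F, G} — all of the relation — so {A, B} is a candidate key.
{A, E}⁺ = {A, B, C, D, E, F, G} — all of the relation — so {A, E} is a candidate key.
These are minimal and exhaustive — every other superkey contains one of them.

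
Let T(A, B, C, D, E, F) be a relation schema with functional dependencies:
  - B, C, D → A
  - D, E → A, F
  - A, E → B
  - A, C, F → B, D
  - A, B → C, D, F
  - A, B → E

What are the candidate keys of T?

{A, B}, {A, C, F}, {A, E}, {B, C, D}, {D, E}

{A, B} is a candidate key since {A, B}⁺ = {A, B, C, D, E, F} covers every attribute.
{A, E} is a candidate key since {A, E}⁺ = {A, B, C, D, E, F} covers every attribute.
{D, E} is a candidate key since {D, E}⁺ = {A, B, C, D, E, F} covers every attribute.
{A, C, F} is a candidate key since {A, C, F}⁺ = {A, B, C, D, E, F} covers every attribute.
{B, C, D} is a candidate key since {B, C, D}⁺ = {A, B, C, D, E, F} covers every attribute.
No proper subset of any of these is a key, and no other minimal superkey exists.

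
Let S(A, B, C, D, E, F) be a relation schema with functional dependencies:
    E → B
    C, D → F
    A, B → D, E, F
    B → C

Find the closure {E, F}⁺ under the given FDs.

{B, C, E, F}

Start with {E, F}.
E → B applies; add {B} → now {B, E, F}.
B → C applies; add {C} → now {B, C, E, F}.
No further FD applies.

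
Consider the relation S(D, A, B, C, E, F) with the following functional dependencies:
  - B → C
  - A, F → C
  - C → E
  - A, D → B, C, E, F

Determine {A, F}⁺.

Start with {A, F}.
A, F → C applies; add {C} → now {A, C, F}.
C → E applies; add {E} → now {A, C, E, F}.
No further FD applies.

{A, C, E, F}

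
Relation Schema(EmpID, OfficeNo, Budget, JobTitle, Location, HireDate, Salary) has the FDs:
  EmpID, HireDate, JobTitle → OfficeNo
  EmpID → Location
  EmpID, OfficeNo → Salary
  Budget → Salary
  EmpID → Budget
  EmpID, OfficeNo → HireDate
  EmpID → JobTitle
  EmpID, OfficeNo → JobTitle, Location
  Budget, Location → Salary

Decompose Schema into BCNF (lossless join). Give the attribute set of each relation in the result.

Candidate keys of the original relation: {EmpID, HireDate}, {EmpID, OfficeNo}.
{Budget, EmpID, HireDate, JobTitle, Location, OfficeNo, Salary}: {EmpID} determines {Budget, EmpID, JobTitle, Location, Salary} here but is not a superkey — split on EmpID → Budget, JobTitle, Location, Salary, giving {Budget, EmpID, JobTitle, Location, Salary} and {EmpID, HireDate, OfficeNo}.
{Budget, EmpID, JobTitle, Location, Salary}: {Budget} determines {Budget, Salary} here but is not a superkey — split on Budget → Salary, giving {Budget, Salary} and {Budget, EmpID, JobTitle, Location}.
{Budget, Salary} is in BCNF.
{Budget, EmpID, JobTitle, Location} is in BCNF.
{EmpID, HireDate, OfficeNo} is in BCNF.

{Budget, EmpID, JobTitle, Location}; {Budget, Salary}; {EmpID, HireDate, OfficeNo}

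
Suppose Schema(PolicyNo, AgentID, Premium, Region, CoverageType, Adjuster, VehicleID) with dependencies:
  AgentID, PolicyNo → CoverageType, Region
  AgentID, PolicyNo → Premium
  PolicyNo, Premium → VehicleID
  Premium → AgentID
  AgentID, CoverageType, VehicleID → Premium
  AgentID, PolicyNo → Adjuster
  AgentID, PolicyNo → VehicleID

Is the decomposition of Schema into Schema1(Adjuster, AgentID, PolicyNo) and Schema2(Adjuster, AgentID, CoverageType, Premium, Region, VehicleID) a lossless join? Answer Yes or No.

The shared attributes are {Adjuster, AgentID} and {Adjuster, AgentID}⁺ = {Adjuster, AgentID}.
The closure covers neither Schema1 nor Schema2 entirely; the join is not lossless.

No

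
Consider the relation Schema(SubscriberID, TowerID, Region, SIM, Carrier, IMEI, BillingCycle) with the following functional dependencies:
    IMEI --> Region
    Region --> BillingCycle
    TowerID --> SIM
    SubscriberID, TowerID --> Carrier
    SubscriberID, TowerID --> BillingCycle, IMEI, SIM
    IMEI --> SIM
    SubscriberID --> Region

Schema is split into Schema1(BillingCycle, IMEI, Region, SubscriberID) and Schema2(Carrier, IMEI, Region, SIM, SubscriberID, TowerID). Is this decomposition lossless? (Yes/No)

Yes

Common attributes: {IMEI, Region, SubscriberID}; their closure is {BillingCycle, IMEI, Region, SIM, SubscriberID}.
This includes all of Schema1, so the common attributes are a superkey of Schema1 — the join is lossless.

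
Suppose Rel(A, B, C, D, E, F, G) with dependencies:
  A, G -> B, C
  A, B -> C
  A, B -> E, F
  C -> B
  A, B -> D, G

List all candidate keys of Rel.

{A, B}, {A, C}, {A, G}

No FD produces {A}, so it must be in every candidate key.
Closure of {A, B} is {A, B, C, D, E, F, G}, the whole schema; {A, B} is a candidate key.
Closure of {A, C} is {A, B, C, D, E, F, G}, the whole schema; {A, C} is a candidate key.
Closure of {A, G} is {A, B, C, D, E, F, G}, the whole schema; {A, G} is a candidate key.
Any other superkey properly contains one of these, so there are no further candidate keys.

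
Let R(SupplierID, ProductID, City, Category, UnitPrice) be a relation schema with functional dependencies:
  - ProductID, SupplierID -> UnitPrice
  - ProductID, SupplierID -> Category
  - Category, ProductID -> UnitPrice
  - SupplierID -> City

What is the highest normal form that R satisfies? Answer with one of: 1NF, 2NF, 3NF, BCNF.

1NF

Candidate key: {ProductID, SupplierID}. Prime attributes: {ProductID, SupplierID}.
Category, ProductID -> UnitPrice: {Category, ProductID}⁺ = {Category, ProductID, UnitPrice}, which is not all of the attributes, so the left side is not a superkey — BCNF is violated.
Category, ProductID -> UnitPrice determines the non-prime attribute {UnitPrice} from a non-superkey — 3NF is violated.
Since {SupplierID} ⊂ {ProductID, SupplierID} and {SupplierID}⁺ ⊇ {City} with {City} non-prime, there is a partial dependency; 2NF fails.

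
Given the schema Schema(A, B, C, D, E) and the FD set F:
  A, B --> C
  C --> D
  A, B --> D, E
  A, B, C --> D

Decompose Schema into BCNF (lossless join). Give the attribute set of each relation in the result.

Candidate key of the original relation: {A, B}.
Within {A, B, C, D, E}: {C}⁺ ∩ {A, B, C, D, E} = {C, D}, not the whole set, so C --> D violates BCNF; decompose into {C, D} and {A, B, C, E}.
{C, D} has no BCNF violation.
{A, B, C, E} has no BCNF violation.

{A, B, C, E}; {C, D}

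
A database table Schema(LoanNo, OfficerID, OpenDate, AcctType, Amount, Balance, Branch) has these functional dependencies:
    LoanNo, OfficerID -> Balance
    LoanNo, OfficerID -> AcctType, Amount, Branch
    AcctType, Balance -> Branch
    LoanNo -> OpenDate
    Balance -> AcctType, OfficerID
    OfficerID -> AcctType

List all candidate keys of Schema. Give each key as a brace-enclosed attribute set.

{LoanNo} never appears on the right of any FD, so every key must include it.
{Balance, LoanNo}⁺ = {AcctType, Amount, Balance, Branch, LoanNo, OfficerID, OpenDate} — all of the relation — so {Balance, LoanNo} is a candidate key.
{LoanNo, OfficerID}⁺ = {AcctType, Amount, Balance, Branch, LoanNo, OfficerID, OpenDate} — all of the relation — so {LoanNo, OfficerID} is a candidate key.
No proper subset of any of these is a key, and no other minimal superkey exists.

{Balance, LoanNo}, {LoanNo, OfficerID}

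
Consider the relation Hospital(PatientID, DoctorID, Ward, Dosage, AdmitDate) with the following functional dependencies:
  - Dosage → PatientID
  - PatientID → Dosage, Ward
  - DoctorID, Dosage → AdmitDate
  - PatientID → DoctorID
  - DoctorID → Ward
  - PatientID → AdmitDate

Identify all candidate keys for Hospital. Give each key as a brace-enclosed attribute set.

{Dosage} is a candidate key since {Dosage}⁺ = {AdmitDate, DoctorID, Dosage, PatientID, Ward} covers every attribute.
{PatientID} is a candidate key since {PatientID}⁺ = {AdmitDate, DoctorID, Dosage, PatientID, Ward} covers every attribute.
Any other superkey properly contains one of these, so there are no further candidate keys.

{Dosage}, {PatientID}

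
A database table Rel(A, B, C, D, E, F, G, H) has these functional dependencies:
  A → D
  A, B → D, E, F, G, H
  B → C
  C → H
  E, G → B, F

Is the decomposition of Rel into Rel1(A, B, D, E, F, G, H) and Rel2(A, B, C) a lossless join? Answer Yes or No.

The shared attributes are {A, B} and {A, B}⁺ = {A, B, C, D, E, F, G, H}.
This includes all of Rel1, so the common attributes are a superkey of Rel1 — the join is lossless.

Yes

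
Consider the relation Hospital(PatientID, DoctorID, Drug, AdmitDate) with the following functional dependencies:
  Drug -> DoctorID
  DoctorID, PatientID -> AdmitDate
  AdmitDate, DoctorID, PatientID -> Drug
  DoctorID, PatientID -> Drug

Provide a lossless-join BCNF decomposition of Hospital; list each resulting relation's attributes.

Candidate keys of the original relation: {DoctorID, PatientID}, {Drug, PatientID}.
In {AdmitDate, DoctorID, Drug, PatientID}, {Drug} is not a superkey ({Drug}⁺ restricted to this set is {DoctorID, Drug}), so split on Drug -> DoctorID into {DoctorID, Drug} and {AdmitDate, Drug, PatientID}.
{DoctorID, Drug} has no BCNF violation.
{AdmitDate, Drug, PatientID} has no BCNF violation.

{AdmitDate, Drug, PatientID}; {DoctorID, Drug}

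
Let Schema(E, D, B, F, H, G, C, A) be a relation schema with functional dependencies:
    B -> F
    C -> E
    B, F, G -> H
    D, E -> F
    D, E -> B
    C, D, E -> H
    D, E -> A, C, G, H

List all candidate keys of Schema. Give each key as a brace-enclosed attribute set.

{C, D}, {D, E}

No FD produces {D}, so it must be in every candidate key.
{C, D} is a candidate key since {C, D}⁺ = {A, B, C, D, E, F, G, H} covers every attribute.
{D, E} is a candidate key since {D, E}⁺ = {A, B, C, D, E, F, G, H} covers every attribute.
These are minimal and exhaustive — every other superkey contains one of them.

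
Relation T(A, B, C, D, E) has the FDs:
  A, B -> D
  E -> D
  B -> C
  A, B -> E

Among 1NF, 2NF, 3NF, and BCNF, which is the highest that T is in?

Candidate key: {A, B}. Prime attributes: {A, B}.
E -> D: {E}⁺ = {D, E}, which is not all of the attributes, so the left side is not a superkey — BCNF is violated.
E -> D has non-prime {D} on the right and a non-superkey on the left, so 3NF fails.
Since {B} ⊂ {A, B} and {B}⁺ ⊇ {C} with {C} non-prime, there is a partial dependency; 2NF fails.

1NF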